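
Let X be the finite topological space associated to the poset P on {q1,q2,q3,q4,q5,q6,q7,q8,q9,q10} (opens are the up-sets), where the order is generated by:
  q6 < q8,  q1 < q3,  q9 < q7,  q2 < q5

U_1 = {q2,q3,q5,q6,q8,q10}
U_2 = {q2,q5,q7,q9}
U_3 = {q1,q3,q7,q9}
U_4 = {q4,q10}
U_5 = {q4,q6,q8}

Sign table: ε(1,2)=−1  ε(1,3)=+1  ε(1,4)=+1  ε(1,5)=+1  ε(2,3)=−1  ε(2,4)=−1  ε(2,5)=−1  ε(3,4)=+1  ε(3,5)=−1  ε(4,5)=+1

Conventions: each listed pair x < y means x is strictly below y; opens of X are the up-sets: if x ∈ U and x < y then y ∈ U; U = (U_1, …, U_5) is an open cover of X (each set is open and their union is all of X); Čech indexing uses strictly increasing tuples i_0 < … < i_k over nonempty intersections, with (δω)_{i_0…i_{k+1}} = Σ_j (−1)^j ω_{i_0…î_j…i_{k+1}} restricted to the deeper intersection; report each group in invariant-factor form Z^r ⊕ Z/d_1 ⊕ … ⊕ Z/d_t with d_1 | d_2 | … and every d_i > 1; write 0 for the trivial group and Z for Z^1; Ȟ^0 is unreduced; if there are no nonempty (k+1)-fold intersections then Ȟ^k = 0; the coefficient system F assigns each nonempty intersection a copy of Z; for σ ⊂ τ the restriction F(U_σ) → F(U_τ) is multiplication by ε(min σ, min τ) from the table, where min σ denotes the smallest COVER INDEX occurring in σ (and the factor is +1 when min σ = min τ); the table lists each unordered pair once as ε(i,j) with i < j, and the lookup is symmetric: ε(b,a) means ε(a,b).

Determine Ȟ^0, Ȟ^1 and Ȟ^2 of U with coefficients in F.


Ȟ^0 ≅ Z; Ȟ^1 ≅ Z^2; Ȟ^2 ≅ 0

nerve simplices:
  U12={q2,q5} U13={q3} U14={q10} U15={q6,q8} U23={q7,q9} U45={q4}
C dims 5,6; δ0: rk 4, SNF 1^4
degree 0: 5−4−0 = 1 → Ȟ^0 ≅ Z
degree 1: 6−0−4 = 2 → Ȟ^1 ≅ Z^2
degree 2: 0−0−0 = 0 → Ȟ^2 ≅ 0


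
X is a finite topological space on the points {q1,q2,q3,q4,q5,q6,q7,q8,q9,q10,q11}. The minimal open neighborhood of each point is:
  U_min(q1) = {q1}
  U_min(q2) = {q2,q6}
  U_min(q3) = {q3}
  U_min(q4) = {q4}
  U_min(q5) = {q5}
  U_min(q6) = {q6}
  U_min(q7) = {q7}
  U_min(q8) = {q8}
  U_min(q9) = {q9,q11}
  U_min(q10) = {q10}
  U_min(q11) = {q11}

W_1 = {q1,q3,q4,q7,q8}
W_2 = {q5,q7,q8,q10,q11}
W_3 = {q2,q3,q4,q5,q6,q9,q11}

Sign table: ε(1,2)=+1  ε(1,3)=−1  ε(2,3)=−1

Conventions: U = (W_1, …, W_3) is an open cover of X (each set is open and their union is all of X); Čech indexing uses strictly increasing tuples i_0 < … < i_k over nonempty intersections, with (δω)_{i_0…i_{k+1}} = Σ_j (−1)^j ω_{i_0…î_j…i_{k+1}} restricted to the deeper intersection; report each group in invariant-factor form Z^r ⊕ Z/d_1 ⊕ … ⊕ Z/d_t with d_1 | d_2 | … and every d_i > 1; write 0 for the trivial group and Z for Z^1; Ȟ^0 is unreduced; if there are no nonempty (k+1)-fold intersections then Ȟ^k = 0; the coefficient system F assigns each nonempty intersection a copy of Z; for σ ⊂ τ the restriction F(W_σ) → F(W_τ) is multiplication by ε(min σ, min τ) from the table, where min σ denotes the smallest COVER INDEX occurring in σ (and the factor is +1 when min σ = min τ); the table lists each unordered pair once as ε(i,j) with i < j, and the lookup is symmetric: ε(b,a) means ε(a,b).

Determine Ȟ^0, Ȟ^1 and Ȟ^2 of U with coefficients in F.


nerve simplices:
  W12={q7,q8} W13={q3,q4} W23={q5,q11}
C dims 3,3; δ0: rk 2, SNF 1^2
degree 0: 3−2−0 = 1 → Ȟ^0 ≅ Z
degree 1: 3−0−2 = 1 → Ȟ^1 ≅ Z
degree 2: 0−0−0 = 0 → Ȟ^2 ≅ 0

Ȟ^0 ≅ Z,  Ȟ^1 ≅ Z,  Ȟ^2 ≅ 0


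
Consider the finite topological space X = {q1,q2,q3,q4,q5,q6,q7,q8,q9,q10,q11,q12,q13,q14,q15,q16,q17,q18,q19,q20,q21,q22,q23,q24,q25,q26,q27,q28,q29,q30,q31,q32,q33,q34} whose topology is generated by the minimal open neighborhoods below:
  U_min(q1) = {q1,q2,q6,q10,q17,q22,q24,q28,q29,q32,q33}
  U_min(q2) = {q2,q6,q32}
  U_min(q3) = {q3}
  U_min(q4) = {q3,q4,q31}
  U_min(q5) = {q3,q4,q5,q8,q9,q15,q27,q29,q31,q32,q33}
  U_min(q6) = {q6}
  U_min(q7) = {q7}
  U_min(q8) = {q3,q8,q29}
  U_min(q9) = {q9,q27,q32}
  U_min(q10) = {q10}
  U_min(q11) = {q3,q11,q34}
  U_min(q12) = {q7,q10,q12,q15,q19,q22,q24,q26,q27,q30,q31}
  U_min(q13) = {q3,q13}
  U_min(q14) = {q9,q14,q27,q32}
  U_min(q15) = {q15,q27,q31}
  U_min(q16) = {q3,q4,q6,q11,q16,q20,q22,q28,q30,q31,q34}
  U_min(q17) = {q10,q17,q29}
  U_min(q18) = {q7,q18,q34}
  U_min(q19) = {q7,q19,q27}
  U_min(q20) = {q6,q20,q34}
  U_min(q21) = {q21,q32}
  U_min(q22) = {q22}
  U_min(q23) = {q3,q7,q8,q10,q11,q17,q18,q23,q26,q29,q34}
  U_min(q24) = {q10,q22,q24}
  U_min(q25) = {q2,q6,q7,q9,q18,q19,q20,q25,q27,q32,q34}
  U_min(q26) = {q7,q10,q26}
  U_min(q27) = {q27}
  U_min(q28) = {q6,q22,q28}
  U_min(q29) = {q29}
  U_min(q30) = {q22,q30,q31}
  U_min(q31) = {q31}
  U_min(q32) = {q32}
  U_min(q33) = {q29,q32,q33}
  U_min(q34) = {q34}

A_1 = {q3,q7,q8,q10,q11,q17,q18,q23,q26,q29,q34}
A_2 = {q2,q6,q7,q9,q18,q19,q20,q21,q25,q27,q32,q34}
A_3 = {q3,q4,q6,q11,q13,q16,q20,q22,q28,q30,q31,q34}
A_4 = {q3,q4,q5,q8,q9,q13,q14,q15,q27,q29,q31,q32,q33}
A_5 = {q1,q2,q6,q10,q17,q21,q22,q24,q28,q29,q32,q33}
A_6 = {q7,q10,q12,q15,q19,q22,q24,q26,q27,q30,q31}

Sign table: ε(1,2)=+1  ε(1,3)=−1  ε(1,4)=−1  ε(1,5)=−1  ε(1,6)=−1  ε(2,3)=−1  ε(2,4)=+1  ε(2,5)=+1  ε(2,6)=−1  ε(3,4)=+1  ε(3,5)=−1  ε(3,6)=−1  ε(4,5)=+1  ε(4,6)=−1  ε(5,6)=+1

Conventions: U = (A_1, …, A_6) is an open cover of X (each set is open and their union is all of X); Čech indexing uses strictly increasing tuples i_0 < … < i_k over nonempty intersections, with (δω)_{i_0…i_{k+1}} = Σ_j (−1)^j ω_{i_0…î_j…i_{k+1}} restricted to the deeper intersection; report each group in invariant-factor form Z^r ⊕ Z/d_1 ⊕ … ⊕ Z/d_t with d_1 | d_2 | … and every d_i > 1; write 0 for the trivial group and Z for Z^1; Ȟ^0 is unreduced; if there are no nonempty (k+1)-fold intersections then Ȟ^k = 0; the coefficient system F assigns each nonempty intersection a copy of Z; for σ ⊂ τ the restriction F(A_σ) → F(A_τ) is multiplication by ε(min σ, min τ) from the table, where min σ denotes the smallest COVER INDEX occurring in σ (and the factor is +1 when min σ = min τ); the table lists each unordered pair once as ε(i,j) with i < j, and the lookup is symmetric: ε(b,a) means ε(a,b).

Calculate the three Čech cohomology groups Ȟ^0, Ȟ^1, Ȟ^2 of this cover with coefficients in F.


Ȟ^0 ≅ 0; Ȟ^1 ≅ Z/2; Ȟ^2 ≅ Z

nonempty overlaps:
  A12={q7,q18,q34} A13={q3,q11,q34} A14={q3,q8,q29} A15={q10,q17,q29} A16={q7,q10,q26} A23={q6,q20,q34} A24={q9,q27,q32} A25={q2,q6,q21,q32} A26={q7,q19,q27} A34={q3,q4,q13,q31} A35={q6,q22,q28} A36={q22,q30,q31} A45={q29,q32,q33} A46={q15,q27,q31} A56={q10,q22,q24}
  A123={q34} A126={q7} A134={q3} A145={q29} A156={q10} A235={q6} A245={q32} A246={q27} A346={q31} A356={q22}
C dims 6,15,10; δ0: rk 6, SNF 1^5·2; δ1: rk 9, SNF 1^9
degree 0: 6−6−0 = 0 → Ȟ^0 ≅ 0
degree 1: 15−9−6 = 0 plus torsion [2] → Ȟ^1 ≅ Z/2
degree 2: 10−0−9 = 1 → Ȟ^2 ≅ Z


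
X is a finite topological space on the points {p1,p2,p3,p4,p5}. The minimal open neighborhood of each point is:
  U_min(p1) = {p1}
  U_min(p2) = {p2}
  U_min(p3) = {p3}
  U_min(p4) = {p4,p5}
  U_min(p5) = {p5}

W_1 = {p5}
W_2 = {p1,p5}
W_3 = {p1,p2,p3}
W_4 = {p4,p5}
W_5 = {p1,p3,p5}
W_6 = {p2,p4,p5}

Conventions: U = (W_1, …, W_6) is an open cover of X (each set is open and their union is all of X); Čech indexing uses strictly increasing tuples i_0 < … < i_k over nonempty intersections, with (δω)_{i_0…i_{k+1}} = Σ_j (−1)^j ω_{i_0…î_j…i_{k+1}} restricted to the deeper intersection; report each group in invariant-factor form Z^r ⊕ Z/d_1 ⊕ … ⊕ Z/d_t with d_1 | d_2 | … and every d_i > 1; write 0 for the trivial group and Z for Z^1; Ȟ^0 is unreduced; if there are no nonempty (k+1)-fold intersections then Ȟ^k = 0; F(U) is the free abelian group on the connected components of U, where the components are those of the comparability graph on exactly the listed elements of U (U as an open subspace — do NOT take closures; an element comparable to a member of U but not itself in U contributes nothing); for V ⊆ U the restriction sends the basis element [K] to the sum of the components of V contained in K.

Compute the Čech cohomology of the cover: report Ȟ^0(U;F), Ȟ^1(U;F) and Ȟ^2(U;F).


Ȟ^0 = Z^4; Ȟ^1 = 0; Ȟ^2 = 0

nerve of the cover:
  W12={p5} W14={p5} W15={p5} W16={p5} W23={p1} W24={p5} W25={p1,p5} W26={p5} W35={p1,p3} W36={p2} W45={p5} W46={p4,p5} W56={p5}
  W124={p5} W125={p5} W126={p5} W145={p5} W146={p5} W156={p5} W235={p1} W245={p5} W246={p5} W256={p5} W456={p5}
  W1245={p5} W1246={p5} W1256={p5} W1456={p5} W2456={p5}
  W12456={p5}
components per intersection:
  W1: {p5}
  W2: {p1} {p5}
  W3: {p1} {p2} {p3}
  W4: {p4,p5}
  W5: {p1} {p3} {p5}
  W6: {p2} {p4,p5}
  W12: {p5}
  W14: {p5}
  W15: {p5}
  W16: {p5}
  W23: {p1}
  W24: {p5}
  W25: {p1} {p5}
  W26: {p5}
  W35: {p1} {p3}
  W36: {p2}
  W45: {p5}
  W46: {p4,p5}
  W56: {p5}
  W124: {p5}
  W125: {p5}
  W126: {p5}
  W145: {p5}
  W146: {p5}
  W156: {p5}
  W235: {p1}
  W245: {p5}
  W246: {p5}
  W256: {p5}
  W456: {p5}
  W1245: {p5}
  W1246: {p5}
  W1256: {p5}
  W1456: {p5}
  W2456: {p5}
  W12456: {p5}
C dims 12,15,11,5; δ0: rk 8, SNF 1^8; δ1: rk 7, SNF 1^7; δ2: rk 4, SNF 1^4
Ȟ^0 = (12 − 8) − 0 = 4, so Ȟ^0 ≅ Z^4
Ȟ^1 = (15 − 7) − 8 = 0, so Ȟ^1 ≅ 0
Ȟ^2 = (11 − 4) − 7 = 0, so Ȟ^2 ≅ 0


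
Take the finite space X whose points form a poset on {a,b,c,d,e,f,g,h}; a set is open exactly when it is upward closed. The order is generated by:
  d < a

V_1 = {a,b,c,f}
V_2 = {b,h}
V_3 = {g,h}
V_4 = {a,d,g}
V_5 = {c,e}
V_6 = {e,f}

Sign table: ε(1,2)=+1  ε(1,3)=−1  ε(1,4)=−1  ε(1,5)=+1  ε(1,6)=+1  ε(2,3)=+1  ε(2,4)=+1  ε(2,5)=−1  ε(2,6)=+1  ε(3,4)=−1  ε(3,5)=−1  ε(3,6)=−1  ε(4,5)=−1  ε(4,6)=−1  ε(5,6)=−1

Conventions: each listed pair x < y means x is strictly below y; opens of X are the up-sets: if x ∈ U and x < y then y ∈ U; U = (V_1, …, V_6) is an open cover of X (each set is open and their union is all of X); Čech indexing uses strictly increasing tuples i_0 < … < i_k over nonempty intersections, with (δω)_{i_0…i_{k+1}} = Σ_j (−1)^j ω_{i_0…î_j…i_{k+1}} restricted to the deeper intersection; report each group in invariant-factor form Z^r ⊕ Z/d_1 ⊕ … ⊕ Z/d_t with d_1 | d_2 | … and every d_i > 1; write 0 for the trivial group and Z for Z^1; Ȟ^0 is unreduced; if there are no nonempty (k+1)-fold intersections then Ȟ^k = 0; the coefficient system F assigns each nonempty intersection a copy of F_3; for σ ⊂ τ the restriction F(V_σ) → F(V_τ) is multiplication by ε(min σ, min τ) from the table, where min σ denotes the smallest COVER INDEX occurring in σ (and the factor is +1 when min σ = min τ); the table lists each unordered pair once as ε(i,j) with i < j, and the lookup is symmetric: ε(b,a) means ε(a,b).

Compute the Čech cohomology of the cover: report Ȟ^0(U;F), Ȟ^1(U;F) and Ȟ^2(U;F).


nonempty overlaps:
  V12={b} V14={a} V15={c} V16={f} V23={h} V34={g} V56={e}
C dims 6,7; δ0: rk_F3 6
degree 0: 6−6−0 = 0 → Ȟ^0 ≅ 0
degree 1: 7−0−6 = 1 → Ȟ^1 ≅ Z/3
degree 2: 0−0−0 = 0 → Ȟ^2 ≅ 0

Ȟ^0(U;F) ≅ 0,  Ȟ^1(U;F) ≅ Z/3,  Ȟ^2(U;F) ≅ 0


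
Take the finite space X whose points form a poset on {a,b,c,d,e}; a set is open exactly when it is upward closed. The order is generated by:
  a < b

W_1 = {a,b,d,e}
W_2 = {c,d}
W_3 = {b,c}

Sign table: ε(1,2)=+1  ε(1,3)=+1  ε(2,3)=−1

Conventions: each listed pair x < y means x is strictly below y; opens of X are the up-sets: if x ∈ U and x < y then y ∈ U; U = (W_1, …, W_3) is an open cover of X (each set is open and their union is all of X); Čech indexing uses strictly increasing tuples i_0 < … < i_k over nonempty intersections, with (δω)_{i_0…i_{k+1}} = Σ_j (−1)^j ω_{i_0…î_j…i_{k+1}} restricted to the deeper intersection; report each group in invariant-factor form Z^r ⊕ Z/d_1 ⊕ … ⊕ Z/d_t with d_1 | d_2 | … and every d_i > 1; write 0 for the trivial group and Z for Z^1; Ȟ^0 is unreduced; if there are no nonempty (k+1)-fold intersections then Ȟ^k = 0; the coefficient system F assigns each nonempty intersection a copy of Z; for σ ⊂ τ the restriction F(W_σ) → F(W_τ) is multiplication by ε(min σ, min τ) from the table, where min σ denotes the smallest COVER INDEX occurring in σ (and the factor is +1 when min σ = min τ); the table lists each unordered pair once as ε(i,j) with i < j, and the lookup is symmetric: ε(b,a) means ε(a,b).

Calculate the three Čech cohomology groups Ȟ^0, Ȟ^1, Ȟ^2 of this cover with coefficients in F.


Ȟ^0 ≅ 0; Ȟ^1 ≅ Z/2; Ȟ^2 ≅ 0

nonempty overlaps:
  W12={d} W13={b} W23={c}
C dims 3,3; δ0: rk 3, SNF 1^2·2
degree 0: 3−3−0 = 0 → Ȟ^0 ≅ 0
degree 1: 3−0−3 = 0 plus torsion [2] → Ȟ^1 ≅ Z/2
degree 2: 0−0−0 = 0 → Ȟ^2 ≅ 0


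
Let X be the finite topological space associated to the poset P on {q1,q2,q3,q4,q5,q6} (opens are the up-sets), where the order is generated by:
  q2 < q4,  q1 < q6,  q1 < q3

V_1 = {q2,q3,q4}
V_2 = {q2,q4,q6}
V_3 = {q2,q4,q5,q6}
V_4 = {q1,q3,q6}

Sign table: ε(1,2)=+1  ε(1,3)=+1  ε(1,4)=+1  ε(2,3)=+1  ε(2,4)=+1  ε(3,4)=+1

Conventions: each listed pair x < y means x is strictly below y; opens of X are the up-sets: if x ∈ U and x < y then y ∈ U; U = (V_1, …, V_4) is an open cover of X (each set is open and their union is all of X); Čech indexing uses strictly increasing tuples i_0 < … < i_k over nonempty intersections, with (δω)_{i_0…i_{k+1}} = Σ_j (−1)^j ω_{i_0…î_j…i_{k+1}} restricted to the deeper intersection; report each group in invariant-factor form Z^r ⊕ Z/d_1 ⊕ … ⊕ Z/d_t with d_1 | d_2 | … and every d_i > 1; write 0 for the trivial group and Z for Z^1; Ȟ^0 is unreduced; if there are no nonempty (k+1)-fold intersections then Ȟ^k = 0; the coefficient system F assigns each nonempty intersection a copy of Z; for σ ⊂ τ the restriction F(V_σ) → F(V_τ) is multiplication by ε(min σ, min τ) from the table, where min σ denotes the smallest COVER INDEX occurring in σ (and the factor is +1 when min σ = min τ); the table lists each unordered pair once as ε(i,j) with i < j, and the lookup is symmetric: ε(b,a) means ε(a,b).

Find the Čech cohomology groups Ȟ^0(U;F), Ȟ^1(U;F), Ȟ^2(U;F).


Ȟ^0(U;F) ≅ Z, Ȟ^1(U;F) ≅ Z and Ȟ^2(U;F) ≅ 0

nonempty overlaps:
  V12={q2,q4} V13={q2,q4} V14={q3} V23={q2,q4,q6} V24={q6} V34={q6}
  V123={q2,q4} V234={q6}
C dims 4,6,2; δ0: rk 3, SNF 1^3; δ1: rk 2, SNF 1^2
degree 0: 4−3−0 = 1 → Ȟ^0 ≅ Z
degree 1: 6−2−3 = 1 → Ȟ^1 ≅ Z
degree 2: 2−0−2 = 0 → Ȟ^2 ≅ 0


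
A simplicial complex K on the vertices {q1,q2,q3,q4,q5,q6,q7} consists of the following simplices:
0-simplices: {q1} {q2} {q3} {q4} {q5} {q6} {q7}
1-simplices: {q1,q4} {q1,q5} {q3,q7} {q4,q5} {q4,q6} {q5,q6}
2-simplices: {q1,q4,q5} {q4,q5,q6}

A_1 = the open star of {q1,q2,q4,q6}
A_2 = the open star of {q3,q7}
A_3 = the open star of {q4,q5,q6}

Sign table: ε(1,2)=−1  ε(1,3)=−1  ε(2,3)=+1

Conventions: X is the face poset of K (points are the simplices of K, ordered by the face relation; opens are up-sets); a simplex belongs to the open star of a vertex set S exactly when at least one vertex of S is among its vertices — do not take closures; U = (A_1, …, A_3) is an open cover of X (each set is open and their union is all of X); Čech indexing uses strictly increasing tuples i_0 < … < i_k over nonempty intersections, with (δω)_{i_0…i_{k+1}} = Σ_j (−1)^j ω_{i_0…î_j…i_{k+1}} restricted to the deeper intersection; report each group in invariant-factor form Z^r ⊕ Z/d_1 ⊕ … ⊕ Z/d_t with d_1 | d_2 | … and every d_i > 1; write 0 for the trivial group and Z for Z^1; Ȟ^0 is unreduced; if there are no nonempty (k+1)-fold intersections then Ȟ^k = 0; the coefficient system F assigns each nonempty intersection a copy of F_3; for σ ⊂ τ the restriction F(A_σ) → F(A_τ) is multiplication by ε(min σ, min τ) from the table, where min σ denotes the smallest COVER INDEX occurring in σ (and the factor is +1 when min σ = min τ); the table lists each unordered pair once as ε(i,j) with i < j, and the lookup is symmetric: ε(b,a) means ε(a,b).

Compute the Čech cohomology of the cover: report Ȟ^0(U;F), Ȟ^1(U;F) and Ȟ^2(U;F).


nerve simplices:
  A1={{q1},{q2},{q4},{q6},{q1,q4},{q1,q5},{q4,q5},{q4,q6},{q5,q6},{q1,q4,q5},{q4,q5,q6}} A2={{q3},{q7},{q3,q7}} A3={{q4},{q5},{q6},{q1,q4},{q1,q5},{q4,q5},{q4,q6},{q5,q6},{q1,q4,q5},{q4,q5,q6}}
  A13={{q4},{q6},{q1,q4},{q1,q5},{q4,q5},{q4,q6},{q5,q6},{q1,q4,q5},{q4,q5,q6}}
C dims 3,1; δ0: rk_F3 1
degree 0: 3−1−0 = 2 → Ȟ^0 ≅ Z/3 ⊕ Z/3
degree 1: 1−0−1 = 0 → Ȟ^1 ≅ 0
degree 2: 0−0−0 = 0 → Ȟ^2 ≅ 0

Ȟ^0 = Z/3 ⊕ Z/3; Ȟ^1 = 0; Ȟ^2 = 0


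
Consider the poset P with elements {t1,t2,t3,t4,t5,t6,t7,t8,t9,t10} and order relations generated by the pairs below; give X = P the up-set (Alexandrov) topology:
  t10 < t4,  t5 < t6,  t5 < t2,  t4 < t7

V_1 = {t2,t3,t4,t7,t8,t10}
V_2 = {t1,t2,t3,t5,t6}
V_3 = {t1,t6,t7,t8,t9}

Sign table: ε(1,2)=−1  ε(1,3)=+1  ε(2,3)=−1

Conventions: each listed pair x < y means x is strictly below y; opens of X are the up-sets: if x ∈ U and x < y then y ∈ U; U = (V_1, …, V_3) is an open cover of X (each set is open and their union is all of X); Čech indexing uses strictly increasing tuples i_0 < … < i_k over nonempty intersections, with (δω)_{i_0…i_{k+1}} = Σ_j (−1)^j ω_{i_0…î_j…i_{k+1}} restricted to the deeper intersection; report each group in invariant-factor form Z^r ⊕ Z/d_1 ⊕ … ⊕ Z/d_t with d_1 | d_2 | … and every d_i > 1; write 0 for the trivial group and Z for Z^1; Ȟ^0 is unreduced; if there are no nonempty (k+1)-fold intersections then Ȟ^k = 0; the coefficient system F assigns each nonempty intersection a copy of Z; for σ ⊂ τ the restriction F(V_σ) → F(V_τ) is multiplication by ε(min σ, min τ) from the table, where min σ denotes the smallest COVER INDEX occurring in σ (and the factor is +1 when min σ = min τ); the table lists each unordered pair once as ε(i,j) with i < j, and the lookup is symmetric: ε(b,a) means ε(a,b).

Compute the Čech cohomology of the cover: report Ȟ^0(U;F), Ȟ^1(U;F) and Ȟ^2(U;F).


nerve simplices:
  V12={t2,t3} V13={t7,t8} V23={t1,t6}
C dims 3,3; δ0: rk 2, SNF 1^2
degree 0: 3−2−0 = 1 → Ȟ^0 ≅ Z
degree 1: 3−0−2 = 1 → Ȟ^1 ≅ Z
degree 2: 0−0−0 = 0 → Ȟ^2 ≅ 0

Ȟ^0(U;F) ≅ Z; Ȟ^1(U;F) ≅ Z; Ȟ^2(U;F) ≅ 0


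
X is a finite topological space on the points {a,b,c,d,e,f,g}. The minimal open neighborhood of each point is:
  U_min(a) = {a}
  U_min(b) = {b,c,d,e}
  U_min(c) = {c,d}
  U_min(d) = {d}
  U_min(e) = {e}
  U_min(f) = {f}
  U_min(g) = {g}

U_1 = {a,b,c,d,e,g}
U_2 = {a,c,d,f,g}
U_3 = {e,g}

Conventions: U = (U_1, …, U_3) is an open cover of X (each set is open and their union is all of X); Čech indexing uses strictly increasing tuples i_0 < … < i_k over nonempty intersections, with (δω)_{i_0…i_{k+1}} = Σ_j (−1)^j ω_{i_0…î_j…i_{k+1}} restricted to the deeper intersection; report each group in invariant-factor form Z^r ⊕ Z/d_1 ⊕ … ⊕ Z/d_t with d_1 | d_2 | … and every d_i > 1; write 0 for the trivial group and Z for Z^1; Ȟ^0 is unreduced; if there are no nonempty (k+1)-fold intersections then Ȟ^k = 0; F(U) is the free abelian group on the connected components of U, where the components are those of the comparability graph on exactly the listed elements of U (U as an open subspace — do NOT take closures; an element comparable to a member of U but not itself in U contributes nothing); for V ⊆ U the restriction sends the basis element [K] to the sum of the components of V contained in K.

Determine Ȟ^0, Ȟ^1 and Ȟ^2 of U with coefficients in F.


Ȟ^0 = Z^4; Ȟ^1 = 0; Ȟ^2 = 0

intersection data:
  U12={a,c,d,g} U13={e,g} U23={g}
  U123={g}
components per intersection:
  U1: {a} {b,c,d,e} {g}
  U2: {a} {c,d} {f} {g}
  U3: {e} {g}
  U12: {a} {c,d} {g}
  U13: {e} {g}
  U23: {g}
  U123: {g}
C dims 9,6,1; δ0: rk 5, SNF 1^5; δ1: rk 1, SNF 1^1
Ȟ^0 = (9 − 5) − 0 = 4, so Ȟ^0 ≅ Z^4
Ȟ^1 = (6 − 1) − 5 = 0, so Ȟ^1 ≅ 0
Ȟ^2 = (1 − 0) − 1 = 0, so Ȟ^2 ≅ 0


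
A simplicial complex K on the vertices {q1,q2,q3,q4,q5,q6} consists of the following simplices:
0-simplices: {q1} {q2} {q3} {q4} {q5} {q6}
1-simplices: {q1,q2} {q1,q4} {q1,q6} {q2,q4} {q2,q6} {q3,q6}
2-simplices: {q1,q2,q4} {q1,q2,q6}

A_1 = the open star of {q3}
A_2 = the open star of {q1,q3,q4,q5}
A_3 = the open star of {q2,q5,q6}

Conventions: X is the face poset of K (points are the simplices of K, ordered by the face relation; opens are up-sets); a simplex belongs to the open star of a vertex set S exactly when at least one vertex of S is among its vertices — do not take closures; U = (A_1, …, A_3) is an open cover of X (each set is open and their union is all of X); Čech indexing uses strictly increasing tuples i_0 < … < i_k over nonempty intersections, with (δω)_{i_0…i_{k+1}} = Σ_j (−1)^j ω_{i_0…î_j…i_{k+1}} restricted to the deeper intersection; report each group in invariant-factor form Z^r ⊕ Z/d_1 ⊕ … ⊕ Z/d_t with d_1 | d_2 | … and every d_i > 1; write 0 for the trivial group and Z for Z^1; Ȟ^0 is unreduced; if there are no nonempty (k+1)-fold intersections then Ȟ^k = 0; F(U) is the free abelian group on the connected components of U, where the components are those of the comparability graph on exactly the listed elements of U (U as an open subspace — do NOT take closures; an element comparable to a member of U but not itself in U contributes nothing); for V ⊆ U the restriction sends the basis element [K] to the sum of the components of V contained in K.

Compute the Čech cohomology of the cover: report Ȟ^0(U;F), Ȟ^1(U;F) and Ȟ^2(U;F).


intersection data:
  A1={{q3},{q3,q6}} A2={{q1},{q3},{q4},{q5},{q1,q2},{q1,q4},{q1,q6},{q2,q4},{q3,q6},{q1,q2,q4},{q1,q2,q6}} A3={{q2},{q5},{q6},{q1,q2},{q1,q6},{q2,q4},{q2,q6},{q3,q6},{q1,q2,q4},{q1,q2,q6}}
  A12={{q3},{q3,q6}} A13={{q3,q6}} A23={{q5},{q1,q2},{q1,q6},{q2,q4},{q3,q6},{q1,q2,q4},{q1,q2,q6}}
  A123={{q3,q6}}
components per intersection:
  A1: {{q3},{q3,q6}}
  A2: {{q1},{q4},{q1,q2},{q1,q4},{q1,q6},{q2,q4},{q1,q2,q4},{q1,q2,q6}} {{q3},{q3,q6}} {{q5}}
  A3: {{q2},{q6},{q1,q2},{q1,q6},{q2,q4},{q2,q6},{q3,q6},{q1,q2,q4},{q1,q2,q6}} {{q5}}
  A12: {{q3},{q3,q6}}
  A13: {{q3,q6}}
  A23: {{q5}} {{q1,q2},{q1,q6},{q2,q4},{q1,q2,q4},{q1,q2,q6}} {{q3,q6}}
  A123: {{q3,q6}}
C dims 6,5,1; δ0: rk 4, SNF 1^4; δ1: rk 1, SNF 1^1
Ȟ^0 = (6 − 4) − 0 = 2, so Ȟ^0 ≅ Z^2
Ȟ^1 = (5 − 1) − 4 = 0, so Ȟ^1 ≅ 0
Ȟ^2 = (1 − 0) − 1 = 0, so Ȟ^2 ≅ 0

Ȟ^0 ≅ Z^2; Ȟ^1 ≅ 0; Ȟ^2 ≅ 0


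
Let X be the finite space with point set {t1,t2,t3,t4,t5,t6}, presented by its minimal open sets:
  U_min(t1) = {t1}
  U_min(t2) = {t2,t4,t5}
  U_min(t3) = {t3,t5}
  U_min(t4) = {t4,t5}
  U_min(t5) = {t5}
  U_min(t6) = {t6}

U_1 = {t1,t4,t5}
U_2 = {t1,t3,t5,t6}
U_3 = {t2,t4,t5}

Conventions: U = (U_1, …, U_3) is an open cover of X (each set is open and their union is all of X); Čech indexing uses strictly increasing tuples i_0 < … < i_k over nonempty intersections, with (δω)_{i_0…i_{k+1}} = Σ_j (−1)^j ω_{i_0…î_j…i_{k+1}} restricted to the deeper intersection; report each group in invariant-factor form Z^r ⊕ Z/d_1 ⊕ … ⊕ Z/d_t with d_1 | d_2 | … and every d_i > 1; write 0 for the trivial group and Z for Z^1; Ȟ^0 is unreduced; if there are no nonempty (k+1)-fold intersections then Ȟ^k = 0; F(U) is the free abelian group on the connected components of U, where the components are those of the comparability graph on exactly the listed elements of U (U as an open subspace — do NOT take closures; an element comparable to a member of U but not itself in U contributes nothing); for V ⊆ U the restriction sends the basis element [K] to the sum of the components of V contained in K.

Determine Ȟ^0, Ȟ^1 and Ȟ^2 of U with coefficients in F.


nonempty intersections:
  U12={t1,t5} U13={t4,t5} U23={t5}
  U123={t5}
components per intersection:
  U1: {t1} {t4,t5}
  U2: {t1} {t3,t5} {t6}
  U3: {t2,t4,t5}
  U12: {t1} {t5}
  U13: {t4,t5}
  U23: {t5}
  U123: {t5}
C dims 6,4,1; δ0: rk 3, SNF 1^3; δ1: rk 1, SNF 1^1
Ȟ^0: (6−3)−0=3 ⇒ Z^3
Ȟ^1: (4−1)−3=0 ⇒ 0
Ȟ^2: (1−0)−1=0 ⇒ 0

Ȟ^0(U;F) ≅ Z^3; Ȟ^1(U;F) ≅ 0; Ȟ^2(U;F) ≅ 0


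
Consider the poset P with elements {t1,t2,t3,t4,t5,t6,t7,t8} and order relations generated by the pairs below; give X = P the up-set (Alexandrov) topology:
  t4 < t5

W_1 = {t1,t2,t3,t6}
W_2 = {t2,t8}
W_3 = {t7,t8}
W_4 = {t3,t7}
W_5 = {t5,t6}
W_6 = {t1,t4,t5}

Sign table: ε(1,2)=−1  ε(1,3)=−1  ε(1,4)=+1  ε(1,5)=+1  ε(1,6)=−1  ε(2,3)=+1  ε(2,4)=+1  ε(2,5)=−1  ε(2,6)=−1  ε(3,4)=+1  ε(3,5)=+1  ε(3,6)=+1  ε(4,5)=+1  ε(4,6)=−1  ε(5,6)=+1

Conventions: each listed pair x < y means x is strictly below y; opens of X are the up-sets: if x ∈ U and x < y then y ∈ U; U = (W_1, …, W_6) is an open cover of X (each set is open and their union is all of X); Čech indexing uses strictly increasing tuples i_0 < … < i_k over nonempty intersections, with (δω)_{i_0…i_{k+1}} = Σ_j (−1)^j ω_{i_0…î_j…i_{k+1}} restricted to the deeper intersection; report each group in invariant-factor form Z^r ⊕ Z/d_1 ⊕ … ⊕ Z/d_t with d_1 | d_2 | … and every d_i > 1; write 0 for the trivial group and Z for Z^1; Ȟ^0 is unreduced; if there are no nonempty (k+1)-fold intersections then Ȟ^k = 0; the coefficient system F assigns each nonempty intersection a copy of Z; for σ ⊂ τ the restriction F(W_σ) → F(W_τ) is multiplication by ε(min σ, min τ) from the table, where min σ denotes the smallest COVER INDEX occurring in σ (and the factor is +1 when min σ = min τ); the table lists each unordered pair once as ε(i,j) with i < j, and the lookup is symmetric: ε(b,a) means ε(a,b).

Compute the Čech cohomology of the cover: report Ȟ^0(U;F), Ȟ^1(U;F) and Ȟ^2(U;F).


intersection data:
  W12={t2} W14={t3} W15={t6} W16={t1} W23={t8} W34={t7} W56={t5}
C dims 6,7; δ0: rk 6, SNF 1^5·2
Ȟ^0 = (6 − 6) − 0 = 0, so Ȟ^0 ≅ 0
Ȟ^1 = (7 − 0) − 6 = 1 plus torsion [2], so Ȟ^1 ≅ Z ⊕ Z/2
Ȟ^2 = (0 − 0) − 0 = 0, so Ȟ^2 ≅ 0

Ȟ^0 ≅ 0, Ȟ^1 ≅ Z ⊕ Z/2 and Ȟ^2 ≅ 0


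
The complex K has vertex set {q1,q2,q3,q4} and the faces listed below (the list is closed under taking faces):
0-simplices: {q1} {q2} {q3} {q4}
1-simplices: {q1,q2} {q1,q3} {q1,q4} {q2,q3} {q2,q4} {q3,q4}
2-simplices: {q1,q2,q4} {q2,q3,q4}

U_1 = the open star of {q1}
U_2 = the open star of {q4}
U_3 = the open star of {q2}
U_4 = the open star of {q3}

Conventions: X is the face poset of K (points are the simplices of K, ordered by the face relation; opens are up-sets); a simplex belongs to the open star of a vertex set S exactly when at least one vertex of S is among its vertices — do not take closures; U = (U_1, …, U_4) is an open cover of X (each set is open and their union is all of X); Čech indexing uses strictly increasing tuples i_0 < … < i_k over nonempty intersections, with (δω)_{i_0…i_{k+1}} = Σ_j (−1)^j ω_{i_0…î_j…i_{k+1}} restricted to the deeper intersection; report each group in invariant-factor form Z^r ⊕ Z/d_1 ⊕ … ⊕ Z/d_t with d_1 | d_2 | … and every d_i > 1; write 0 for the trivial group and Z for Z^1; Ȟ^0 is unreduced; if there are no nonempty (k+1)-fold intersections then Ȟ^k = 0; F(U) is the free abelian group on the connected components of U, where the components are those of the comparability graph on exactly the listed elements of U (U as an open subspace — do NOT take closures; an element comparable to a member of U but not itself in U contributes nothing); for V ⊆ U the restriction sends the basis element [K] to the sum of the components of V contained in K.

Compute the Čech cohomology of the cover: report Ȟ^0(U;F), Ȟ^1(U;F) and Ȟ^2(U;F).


Ȟ^0 = Z, Ȟ^1 = Z, Ȟ^2 = 0

nerve simplices:
  U1={{q1},{q1,q2},{q1,q3},{q1,q4},{q1,q2,q4}} U2={{q4},{q1,q4},{q2,q4},{q3,q4},{q1,q2,q4},{q2,q3,q4}} U3={{q2},{q1,q2},{q2,q3},{q2,q4},{q1,q2,q4},{q2,q3,q4}} U4={{q3},{q1,q3},{q2,q3},{q3,q4},{q2,q3,q4}}
  U12={{q1,q4},{q1,q2,q4}} U13={{q1,q2},{q1,q2,q4}} U14={{q1,q3}} U23={{q2,q4},{q1,q2,q4},{q2,q3,q4}} U24={{q3,q4},{q2,q3,q4}} U34={{q2,q3},{q2,q3,q4}}
  U123={{q1,q2,q4}} U234={{q2,q3,q4}}
components per intersection:
  U1: {{q1},{q1,q2},{q1,q3},{q1,q4},{q1,q2,q4}}
  U2: {{q4},{q1,q4},{q2,q4},{q3,q4},{q1,q2,q4},{q2,q3,q4}}
  U3: {{q2},{q1,q2},{q2,q3},{q2,q4},{q1,q2,q4},{q2,q3,q4}}
  U4: {{q3},{q1,q3},{q2,q3},{q3,q4},{q2,q3,q4}}
  U12: {{q1,q4},{q1,q2,q4}}
  U13: {{q1,q2},{q1,q2,q4}}
  U14: {{q1,q3}}
  U23: {{q2,q4},{q1,q2,q4},{q2,q3,q4}}
  U24: {{q3,q4},{q2,q3,q4}}
  U34: {{q2,q3},{q2,q3,q4}}
  U123: {{q1,q2,q4}}
  U234: {{q2,q3,q4}}
C dims 4,6,2; δ0: rk 3, SNF 1^3; δ1: rk 2, SNF 1^2
degree 0: 4−3−0 = 1 → Ȟ^0 ≅ Z
degree 1: 6−2−3 = 1 → Ȟ^1 ≅ Z
degree 2: 2−0−2 = 0 → Ȟ^2 ≅ 0


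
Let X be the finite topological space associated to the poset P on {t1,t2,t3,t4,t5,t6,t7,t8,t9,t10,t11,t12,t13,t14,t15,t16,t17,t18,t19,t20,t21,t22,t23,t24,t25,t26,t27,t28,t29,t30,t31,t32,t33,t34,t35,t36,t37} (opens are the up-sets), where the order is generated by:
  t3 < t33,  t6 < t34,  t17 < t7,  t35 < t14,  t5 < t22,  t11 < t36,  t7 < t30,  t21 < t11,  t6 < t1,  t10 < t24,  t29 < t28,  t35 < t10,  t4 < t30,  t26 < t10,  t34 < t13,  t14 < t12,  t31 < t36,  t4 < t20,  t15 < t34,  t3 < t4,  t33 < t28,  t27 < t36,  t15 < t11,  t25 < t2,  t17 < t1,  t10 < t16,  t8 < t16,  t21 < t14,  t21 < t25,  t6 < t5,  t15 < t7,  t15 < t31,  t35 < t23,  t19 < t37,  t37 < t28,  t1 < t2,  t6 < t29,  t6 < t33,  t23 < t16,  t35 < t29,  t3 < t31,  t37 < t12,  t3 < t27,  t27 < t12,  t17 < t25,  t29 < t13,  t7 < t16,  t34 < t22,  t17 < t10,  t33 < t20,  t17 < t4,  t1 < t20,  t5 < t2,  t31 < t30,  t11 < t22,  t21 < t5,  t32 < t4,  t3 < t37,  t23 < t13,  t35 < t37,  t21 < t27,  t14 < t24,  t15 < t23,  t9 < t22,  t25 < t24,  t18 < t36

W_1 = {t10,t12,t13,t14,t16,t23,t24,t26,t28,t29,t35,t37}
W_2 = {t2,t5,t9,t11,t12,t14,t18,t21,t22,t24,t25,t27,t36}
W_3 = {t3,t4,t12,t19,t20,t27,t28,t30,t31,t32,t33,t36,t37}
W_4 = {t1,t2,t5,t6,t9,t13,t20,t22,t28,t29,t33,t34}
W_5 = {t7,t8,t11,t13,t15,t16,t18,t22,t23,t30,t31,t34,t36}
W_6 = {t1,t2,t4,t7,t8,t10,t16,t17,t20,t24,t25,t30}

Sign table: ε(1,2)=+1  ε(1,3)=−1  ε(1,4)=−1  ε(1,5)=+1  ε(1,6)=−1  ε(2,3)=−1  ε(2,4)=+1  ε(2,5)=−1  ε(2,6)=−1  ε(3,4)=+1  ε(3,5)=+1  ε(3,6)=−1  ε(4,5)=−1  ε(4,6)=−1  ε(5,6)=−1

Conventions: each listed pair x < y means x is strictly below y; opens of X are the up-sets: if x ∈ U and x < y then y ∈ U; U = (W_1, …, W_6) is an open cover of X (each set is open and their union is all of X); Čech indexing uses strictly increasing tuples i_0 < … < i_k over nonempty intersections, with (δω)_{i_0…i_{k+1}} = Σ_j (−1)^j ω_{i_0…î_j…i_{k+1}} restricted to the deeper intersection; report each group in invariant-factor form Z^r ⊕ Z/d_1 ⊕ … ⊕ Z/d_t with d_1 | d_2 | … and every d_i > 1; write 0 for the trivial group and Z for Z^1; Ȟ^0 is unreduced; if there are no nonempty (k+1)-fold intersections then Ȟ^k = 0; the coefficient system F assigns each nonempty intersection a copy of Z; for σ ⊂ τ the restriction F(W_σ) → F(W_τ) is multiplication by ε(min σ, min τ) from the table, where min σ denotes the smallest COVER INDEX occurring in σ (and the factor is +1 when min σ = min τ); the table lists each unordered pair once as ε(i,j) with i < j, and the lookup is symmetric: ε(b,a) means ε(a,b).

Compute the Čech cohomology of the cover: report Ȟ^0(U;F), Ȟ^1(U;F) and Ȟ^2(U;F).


intersection data:
  W12={t12,t14,t24} W13={t12,t28,t37} W14={t13,t28,t29} W15={t13,t16,t23} W16={t10,t16,t24} W23={t12,t27,t36} W24={t2,t5,t9,t22} W25={t11,t18,t22,t36} W26={t2,t24,t25} W34={t20,t28,t33} W35={t30,t31,t36} W36={t4,t20,t30} W45={t13,t22,t34} W46={t1,t2,t20} W56={t7,t8,t16,t30}
  W123={t12} W126={t24} W134={t28} W145={t13} W156={t16} W235={t36} W245={t22} W246={t2} W346={t20} W356={t30}
C dims 6,15,10; δ0: rk 6, SNF 1^5·2; δ1: rk 9, SNF 1^9
Ȟ^0 = (6 − 6) − 0 = 0, so Ȟ^0 ≅ 0
Ȟ^1 = (15 − 9) − 6 = 0 plus torsion [2], so Ȟ^1 ≅ Z/2
Ȟ^2 = (10 − 0) − 9 = 1, so Ȟ^2 ≅ Z

Ȟ^0(U;F) ≅ 0, Ȟ^1(U;F) ≅ Z/2 and Ȟ^2(U;F) ≅ Z


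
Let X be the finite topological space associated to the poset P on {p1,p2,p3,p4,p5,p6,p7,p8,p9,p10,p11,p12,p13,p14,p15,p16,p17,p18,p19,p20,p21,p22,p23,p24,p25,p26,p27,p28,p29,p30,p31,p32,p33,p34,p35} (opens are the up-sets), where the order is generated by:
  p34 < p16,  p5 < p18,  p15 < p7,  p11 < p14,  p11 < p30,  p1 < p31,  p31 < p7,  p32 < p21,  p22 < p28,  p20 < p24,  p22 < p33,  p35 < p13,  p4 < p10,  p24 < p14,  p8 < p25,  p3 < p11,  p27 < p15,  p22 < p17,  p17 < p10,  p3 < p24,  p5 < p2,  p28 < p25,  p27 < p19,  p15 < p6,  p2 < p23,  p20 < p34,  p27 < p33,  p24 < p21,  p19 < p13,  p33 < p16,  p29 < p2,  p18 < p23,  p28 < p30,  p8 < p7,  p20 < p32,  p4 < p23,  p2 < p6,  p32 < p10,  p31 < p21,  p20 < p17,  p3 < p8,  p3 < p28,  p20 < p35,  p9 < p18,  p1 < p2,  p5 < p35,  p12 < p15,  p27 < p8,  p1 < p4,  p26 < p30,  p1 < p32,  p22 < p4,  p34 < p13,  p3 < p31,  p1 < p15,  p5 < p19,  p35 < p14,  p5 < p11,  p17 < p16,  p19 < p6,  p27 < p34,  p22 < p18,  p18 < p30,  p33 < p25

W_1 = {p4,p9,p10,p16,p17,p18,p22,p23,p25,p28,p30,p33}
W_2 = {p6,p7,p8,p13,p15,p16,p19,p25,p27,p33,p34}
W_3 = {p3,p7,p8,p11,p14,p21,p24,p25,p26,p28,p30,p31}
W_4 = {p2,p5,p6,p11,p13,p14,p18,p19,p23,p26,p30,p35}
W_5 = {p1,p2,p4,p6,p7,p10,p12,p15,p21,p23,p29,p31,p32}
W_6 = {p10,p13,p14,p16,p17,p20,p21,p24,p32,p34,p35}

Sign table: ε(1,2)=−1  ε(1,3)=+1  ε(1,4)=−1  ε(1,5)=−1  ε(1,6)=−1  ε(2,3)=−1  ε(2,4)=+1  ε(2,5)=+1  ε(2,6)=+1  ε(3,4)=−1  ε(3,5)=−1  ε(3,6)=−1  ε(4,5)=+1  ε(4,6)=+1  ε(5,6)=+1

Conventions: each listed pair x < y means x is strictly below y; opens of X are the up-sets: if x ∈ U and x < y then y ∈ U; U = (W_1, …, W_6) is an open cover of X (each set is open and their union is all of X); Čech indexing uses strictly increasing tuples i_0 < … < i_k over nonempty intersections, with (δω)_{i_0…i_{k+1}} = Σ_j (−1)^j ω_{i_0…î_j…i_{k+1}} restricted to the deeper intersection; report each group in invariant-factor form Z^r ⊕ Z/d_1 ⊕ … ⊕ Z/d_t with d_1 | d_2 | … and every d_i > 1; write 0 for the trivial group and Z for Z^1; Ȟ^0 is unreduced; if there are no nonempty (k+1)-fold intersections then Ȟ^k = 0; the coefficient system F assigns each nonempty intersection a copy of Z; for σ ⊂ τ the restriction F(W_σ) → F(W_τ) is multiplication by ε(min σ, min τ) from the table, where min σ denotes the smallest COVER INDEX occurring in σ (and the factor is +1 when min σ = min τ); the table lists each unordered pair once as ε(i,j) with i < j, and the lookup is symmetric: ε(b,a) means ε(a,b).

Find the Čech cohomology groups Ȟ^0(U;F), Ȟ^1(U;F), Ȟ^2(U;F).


Ȟ^0(U;F) ≅ Z, Ȟ^1(U;F) ≅ 0, Ȟ^2(U;F) ≅ Z/2

cover nerve:
  W12={p16,p25,p33} W13={p25,p28,p30} W14={p18,p23,p30} W15={p4,p10,p23} W16={p10,p16,p17} W23={p7,p8,p25} W24={p6,p13,p19} W25={p6,p7,p15} W26={p13,p16,p34} W34={p11,p14,p26,p30} W35={p7,p21,p31} W36={p14,p21,p24} W45={p2,p6,p23} W46={p13,p14,p35} W56={p10,p21,p32}
  W123={p25} W126={p16} W134={p30} W145={p23} W156={p10} W235={p7} W245={p6} W246={p13} W346={p14} W356={p21}
C dims 6,15,10; δ0: rk 5, SNF 1^5; δ1: rk 10, SNF 1^9·2
Ȟ^0: (6−5)−0=1 ⇒ Z
Ȟ^1: (15−10)−5=0 ⇒ 0
Ȟ^2: (10−0)−10=0 plus torsion [2] ⇒ Z/2


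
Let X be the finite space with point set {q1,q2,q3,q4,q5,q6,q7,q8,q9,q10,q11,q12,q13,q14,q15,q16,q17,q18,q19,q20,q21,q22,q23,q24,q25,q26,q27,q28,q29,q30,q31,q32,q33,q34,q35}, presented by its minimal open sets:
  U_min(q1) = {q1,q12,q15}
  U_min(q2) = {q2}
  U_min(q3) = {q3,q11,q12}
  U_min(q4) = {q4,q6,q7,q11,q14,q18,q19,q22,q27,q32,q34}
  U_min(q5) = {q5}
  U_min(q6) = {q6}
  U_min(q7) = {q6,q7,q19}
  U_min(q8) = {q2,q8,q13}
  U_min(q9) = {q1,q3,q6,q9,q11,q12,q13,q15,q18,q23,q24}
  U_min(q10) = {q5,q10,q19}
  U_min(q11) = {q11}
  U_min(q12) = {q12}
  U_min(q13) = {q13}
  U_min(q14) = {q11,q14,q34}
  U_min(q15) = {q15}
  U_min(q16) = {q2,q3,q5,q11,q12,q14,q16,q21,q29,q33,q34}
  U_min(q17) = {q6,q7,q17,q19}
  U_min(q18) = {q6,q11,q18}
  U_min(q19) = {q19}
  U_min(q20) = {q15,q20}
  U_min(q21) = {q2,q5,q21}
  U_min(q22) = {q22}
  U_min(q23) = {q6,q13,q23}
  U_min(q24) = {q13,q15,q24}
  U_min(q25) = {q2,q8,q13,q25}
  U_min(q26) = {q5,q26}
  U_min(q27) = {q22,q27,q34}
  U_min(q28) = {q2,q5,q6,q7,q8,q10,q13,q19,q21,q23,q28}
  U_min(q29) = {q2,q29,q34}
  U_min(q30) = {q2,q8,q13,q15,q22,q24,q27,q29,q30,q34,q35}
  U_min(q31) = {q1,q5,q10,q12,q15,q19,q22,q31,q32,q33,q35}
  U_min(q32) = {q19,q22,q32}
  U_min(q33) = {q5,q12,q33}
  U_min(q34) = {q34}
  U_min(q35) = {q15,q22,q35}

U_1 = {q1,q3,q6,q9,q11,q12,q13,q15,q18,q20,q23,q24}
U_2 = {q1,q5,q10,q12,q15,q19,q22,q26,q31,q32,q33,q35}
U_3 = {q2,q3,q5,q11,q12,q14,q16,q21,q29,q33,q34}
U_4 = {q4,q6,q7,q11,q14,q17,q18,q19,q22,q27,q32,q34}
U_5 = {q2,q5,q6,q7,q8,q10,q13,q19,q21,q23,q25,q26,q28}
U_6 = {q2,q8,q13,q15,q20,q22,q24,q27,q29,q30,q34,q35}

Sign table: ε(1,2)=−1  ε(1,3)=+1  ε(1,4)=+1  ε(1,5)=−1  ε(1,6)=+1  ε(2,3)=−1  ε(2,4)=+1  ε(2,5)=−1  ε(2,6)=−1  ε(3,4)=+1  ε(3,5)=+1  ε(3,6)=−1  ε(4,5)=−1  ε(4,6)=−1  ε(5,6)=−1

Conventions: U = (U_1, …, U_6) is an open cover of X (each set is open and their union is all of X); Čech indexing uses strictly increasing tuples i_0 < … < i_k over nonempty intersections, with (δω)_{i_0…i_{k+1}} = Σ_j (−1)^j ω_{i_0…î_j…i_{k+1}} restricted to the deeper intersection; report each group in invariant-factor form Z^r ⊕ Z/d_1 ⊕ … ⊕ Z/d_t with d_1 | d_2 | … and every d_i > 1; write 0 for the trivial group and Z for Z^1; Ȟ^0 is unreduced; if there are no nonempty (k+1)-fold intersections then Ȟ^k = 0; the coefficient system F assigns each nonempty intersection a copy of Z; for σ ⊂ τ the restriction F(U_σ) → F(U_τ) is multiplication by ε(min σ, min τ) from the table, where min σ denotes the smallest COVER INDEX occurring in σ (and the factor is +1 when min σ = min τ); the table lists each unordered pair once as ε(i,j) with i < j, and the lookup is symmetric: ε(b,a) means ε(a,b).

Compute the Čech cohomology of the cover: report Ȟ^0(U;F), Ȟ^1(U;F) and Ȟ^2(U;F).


nonempty overlaps:
  U12={q1,q12,q15} U13={q3,q11,q12} U14={q6,q11,q18} U15={q6,q13,q23} U16={q13,q15,q20,q24} U23={q5,q12,q33} U24={q19,q22,q32} U25={q5,q10,q19,q26} U26={q15,q22,q35} U34={q11,q14,q34} U35={q2,q5,q21} U36={q2,q29,q34} U45={q6,q7,q19} U46={q22,q27,q34} U56={q2,q8,q13}
  U123={q12} U126={q15} U134={q11} U145={q6} U156={q13} U235={q5} U245={q19} U246={q22} U346={q34} U356={q2}
C dims 6,15,10; δ0: rk 6, SNF 1^5·2; δ1: rk 9, SNF 1^9
degree 0: 6−6−0 = 0 → Ȟ^0 ≅ 0
degree 1: 15−9−6 = 0 plus torsion [2] → Ȟ^1 ≅ Z/2
degree 2: 10−0−9 = 1 → Ȟ^2 ≅ Z

Ȟ^0 = 0, Ȟ^1 = Z/2 and Ȟ^2 = Z


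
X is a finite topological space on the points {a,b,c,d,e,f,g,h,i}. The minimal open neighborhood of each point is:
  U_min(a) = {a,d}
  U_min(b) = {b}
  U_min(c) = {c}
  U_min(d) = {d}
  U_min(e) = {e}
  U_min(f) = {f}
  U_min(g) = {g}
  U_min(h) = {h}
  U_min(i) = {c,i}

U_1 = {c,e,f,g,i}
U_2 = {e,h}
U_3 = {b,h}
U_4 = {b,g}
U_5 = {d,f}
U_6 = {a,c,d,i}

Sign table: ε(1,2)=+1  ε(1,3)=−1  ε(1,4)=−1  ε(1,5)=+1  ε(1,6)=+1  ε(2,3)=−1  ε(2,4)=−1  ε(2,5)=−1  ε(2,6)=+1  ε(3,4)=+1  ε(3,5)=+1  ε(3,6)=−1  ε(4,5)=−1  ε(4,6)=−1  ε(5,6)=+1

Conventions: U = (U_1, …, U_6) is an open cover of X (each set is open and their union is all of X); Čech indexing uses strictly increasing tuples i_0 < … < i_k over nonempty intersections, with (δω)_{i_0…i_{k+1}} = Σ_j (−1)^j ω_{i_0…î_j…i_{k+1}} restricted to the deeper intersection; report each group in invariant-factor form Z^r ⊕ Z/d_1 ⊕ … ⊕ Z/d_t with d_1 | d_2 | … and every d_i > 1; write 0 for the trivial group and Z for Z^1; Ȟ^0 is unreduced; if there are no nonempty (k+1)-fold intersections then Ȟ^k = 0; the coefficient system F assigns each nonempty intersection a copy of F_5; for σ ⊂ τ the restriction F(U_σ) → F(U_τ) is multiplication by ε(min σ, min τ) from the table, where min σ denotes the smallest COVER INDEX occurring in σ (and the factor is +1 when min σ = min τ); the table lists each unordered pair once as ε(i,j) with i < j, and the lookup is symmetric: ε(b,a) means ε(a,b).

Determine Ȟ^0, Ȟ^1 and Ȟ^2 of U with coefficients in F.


nonempty overlaps:
  U12={e} U14={g} U15={f} U16={c,i} U23={h} U34={b} U56={d}
C dims 6,7; δ0: rk_F5 5
degree 0: 6−5−0 = 1 → Ȟ^0 ≅ Z/5
degree 1: 7−0−5 = 2 → Ȟ^1 ≅ Z/5 ⊕ Z/5
degree 2: 0−0−0 = 0 → Ȟ^2 ≅ 0

Ȟ^0 ≅ Z/5, Ȟ^1 ≅ Z/5 ⊕ Z/5, Ȟ^2 ≅ 0
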